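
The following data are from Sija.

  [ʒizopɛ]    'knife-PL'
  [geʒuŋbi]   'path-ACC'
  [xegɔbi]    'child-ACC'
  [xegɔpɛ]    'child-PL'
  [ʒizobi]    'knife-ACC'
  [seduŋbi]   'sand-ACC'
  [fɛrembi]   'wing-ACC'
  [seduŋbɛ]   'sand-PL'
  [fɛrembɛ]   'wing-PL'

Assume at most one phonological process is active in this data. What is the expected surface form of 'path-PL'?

The PL suffix surfaces as [-bɛ] and [-pɛ], depending on the final segment of the stem.
The ACC suffix, which begins with [b], is invariant after every stem; so [b] is not altered by any rule here.
So the underlying form is /-pɛ/, and voiceless stops become voiced after a nasal.
After 'path', which ends in a nasal, the suffix surfaces as [-bɛ], giving [geʒuŋbɛ].

[geʒuŋbɛ]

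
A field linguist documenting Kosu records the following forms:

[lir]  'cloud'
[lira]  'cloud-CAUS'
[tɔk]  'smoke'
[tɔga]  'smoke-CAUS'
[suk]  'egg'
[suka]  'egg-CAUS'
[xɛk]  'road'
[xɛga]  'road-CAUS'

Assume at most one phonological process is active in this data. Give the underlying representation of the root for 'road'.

/xɛg/

In [xɛk] and [xɛga] the final segment of 'road' alternates: [k] ~ [g].
The stem 'egg' ([suk], [suka]) shows [k] unchanged in both environments, so [k] cannot be basic with [g] derived before the CAUS suffix.
The alternation reflects word-final obstruent devoicing: voiced obstruents become voiceless word-finally. /g/ is underlying.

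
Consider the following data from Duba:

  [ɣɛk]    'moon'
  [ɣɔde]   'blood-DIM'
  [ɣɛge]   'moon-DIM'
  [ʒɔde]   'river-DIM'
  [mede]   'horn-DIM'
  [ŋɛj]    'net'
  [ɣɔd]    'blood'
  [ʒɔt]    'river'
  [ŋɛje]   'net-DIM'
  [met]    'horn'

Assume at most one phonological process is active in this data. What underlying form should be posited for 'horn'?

The stem for 'horn' ends in [t] in [met] but [d] in [mede].
But 'blood' keeps [d] in both environments ([ɣɔd], [ɣɔde]), so there is no rule changing /d/ to [t] in isolation.
Therefore /t/ is basic and [d] is derived by intervocalic voicing (voiceless stops become voiced between vowels).

/met/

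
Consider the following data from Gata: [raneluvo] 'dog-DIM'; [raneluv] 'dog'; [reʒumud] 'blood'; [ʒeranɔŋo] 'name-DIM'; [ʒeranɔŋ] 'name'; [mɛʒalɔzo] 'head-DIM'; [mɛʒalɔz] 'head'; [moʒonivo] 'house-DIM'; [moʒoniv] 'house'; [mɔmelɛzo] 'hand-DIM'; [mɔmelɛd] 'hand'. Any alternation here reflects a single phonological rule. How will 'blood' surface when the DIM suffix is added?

The root 'hand' surfaces as [mɔmelɛzo] and [mɔmelɛd], with a stem-final [z] ~ [d] alternation.
If /z/ were underlying and a rule turned it into [d] in isolation, 'head' would also alternate; but it has [z] in both [mɛʒalɔzo] and [mɛʒalɔz].
The underlying segment must be /d/; voiced stops become fricatives between vowels, yielding [z] there.
From [reʒumud] the stem 'blood' is /reʒumud/; between vowels this yields [reʒumuzo].

[reʒumuzo]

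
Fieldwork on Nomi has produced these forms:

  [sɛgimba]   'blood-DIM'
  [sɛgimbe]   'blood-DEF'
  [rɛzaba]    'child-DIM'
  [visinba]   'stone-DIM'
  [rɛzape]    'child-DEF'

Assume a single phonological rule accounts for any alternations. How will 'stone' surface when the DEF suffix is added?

[visinbe]

The DEF suffix surfaces as [-be] and [-pe], depending on the final segment of the stem.
The DIM suffix, which begins with [b], is invariant after every stem; so [b] is not altered by any rule here.
The DEF suffix is therefore /-pe/ underlyingly, with post-nasal voicing: voiceless stops become voiced after a nasal.
After 'stone', which ends in a nasal, the suffix surfaces as [-be], giving [visinbe].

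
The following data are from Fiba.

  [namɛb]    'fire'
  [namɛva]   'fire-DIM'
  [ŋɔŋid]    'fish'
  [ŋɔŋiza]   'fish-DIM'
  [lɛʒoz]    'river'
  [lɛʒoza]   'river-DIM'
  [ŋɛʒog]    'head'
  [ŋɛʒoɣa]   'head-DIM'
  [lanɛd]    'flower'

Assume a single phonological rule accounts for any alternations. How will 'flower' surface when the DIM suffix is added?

The stem for 'fish' ends in [d] in [ŋɔŋid] but [z] in [ŋɔŋiza].
But 'river' keeps [z] in both environments ([lɛʒoz], [lɛʒoza]), so there is no rule changing /z/ to [d] in isolation.
The alternation reflects intervocalic spirantization: voiced stops become fricatives between vowels. /d/ is underlying.
From [lanɛd] the stem 'flower' is /lanɛd/; between vowels this yields [lanɛza].

[lanɛza]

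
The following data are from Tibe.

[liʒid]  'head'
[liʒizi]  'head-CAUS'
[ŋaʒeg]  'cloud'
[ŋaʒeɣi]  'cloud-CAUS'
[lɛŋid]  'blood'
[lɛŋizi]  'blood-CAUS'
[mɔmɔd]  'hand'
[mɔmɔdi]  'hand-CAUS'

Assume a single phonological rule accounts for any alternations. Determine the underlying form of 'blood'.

/lɛŋiz/

The stem for 'blood' ends in [d] in [lɛŋid] but [z] in [lɛŋizi].
If /d/ were underlying and a rule turned it into [z] before the CAUS suffix, 'hand' would also alternate; but it has [d] in both [mɔmɔd] and [mɔmɔdi].
So /z/ is underlying, and a rule of word-final hardening — voiced fricatives become stops word-finally — gives [d].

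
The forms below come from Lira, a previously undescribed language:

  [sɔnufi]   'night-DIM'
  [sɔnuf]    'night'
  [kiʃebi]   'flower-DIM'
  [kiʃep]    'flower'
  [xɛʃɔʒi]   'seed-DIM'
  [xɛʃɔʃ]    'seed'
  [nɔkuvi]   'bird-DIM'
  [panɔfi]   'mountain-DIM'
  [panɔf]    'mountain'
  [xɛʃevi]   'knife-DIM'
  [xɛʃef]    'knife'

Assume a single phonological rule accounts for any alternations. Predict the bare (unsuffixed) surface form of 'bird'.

'knife' shows [v] ~ [f] at the end of the stem ([xɛʃevi] vs [xɛʃef]).
But 'night' keeps [f] in both environments ([sɔnufi], [sɔnuf]), so there is no rule changing /f/ to [v] before the DIM suffix.
The alternation reflects word-final obstruent devoicing: voiced obstruents become voiceless word-finally. /v/ is underlying.
The one attested form of 'bird', [nɔkuvi], shows underlying /nɔkuv/. Applying the same rule word-finally gives [nɔkuf].

[nɔkuf]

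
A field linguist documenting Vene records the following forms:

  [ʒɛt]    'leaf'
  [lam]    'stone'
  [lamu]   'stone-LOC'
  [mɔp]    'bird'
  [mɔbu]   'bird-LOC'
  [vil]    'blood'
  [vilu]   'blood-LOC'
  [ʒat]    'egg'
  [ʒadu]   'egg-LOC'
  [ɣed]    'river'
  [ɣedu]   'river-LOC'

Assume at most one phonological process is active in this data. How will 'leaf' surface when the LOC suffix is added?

In [ʒat] and [ʒadu] the final segment of 'egg' alternates: [t] ~ [d].
But 'river' keeps [d] in both environments ([ɣed], [ɣedu]), so there is no rule changing /d/ to [t] in isolation.
The underlying segment must be /t/; voiceless stops become voiced between vowels, yielding [d] there.
From [ʒɛt] the stem 'leaf' is /ʒɛt/; between vowels this yields [ʒɛdu].

[ʒɛdu]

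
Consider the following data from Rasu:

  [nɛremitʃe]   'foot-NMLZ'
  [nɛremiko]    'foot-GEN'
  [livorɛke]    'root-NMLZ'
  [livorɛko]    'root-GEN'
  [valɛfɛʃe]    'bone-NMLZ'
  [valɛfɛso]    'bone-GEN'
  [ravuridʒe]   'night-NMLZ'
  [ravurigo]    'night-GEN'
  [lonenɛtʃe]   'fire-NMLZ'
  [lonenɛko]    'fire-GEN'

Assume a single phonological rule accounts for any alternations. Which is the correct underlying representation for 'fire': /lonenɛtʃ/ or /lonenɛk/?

The root 'fire' surfaces as [lonenɛtʃe] and [lonenɛko], with a stem-final [tʃ] ~ [k] alternation.
Compare 'root', with invariant [k] in [livorɛke] and [livorɛko]: an analysis with underlying /k/ and a rule producing [tʃ] before the NMLZ suffix would wrongly predict alternation here too.
The alternation reflects depalatalization: palato-alveolar /tʃ/, /dʒ/ and /ʃ/ become [k], [g] and [s] when no front vowel follows. /tʃ/ is underlying.

/lonenɛtʃ/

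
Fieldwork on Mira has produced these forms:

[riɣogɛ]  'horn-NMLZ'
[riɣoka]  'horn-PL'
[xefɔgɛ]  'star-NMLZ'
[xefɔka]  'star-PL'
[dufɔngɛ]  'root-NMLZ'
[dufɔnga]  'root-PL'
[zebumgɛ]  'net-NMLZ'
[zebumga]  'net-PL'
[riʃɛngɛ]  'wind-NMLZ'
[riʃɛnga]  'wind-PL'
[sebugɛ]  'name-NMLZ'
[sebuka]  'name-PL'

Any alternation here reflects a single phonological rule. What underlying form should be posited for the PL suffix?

The PL morpheme has two allomorphs, [-ga] and [-ka].
The NMLZ suffix, which begins with [g], is invariant after every stem; so [g] is not altered by any rule here.
The PL suffix is therefore /-ka/ underlyingly, with post-nasal voicing: voiceless stops become voiced after a nasal.

/-ka/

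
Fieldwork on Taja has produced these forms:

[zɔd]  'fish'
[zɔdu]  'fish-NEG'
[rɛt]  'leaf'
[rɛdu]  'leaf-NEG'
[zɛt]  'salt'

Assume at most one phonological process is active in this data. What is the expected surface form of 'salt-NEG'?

The stem for 'leaf' ends in [t] in [rɛt] but [d] in [rɛdu].
If /d/ were underlying and a rule turned it into [t] in isolation, 'fish' would also alternate; but it has [d] in both [zɔd] and [zɔdu].
The alternation reflects intervocalic voicing: voiceless stops become voiced between vowels. /t/ is underlying.
The one attested form of 'salt', [zɛt], shows underlying /zɛt/. Applying the same rule between vowels gives [zɛdu].

[zɛdu]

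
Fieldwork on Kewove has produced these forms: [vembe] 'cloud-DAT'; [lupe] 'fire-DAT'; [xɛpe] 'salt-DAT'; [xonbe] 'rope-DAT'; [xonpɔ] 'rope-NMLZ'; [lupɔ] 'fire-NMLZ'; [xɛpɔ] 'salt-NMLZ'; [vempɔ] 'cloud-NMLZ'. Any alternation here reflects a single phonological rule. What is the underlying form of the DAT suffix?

/-be/

The DAT suffix surfaces as [-be] and [-pe], depending on the final segment of the stem.
By contrast the NMLZ suffix keeps its initial [p] throughout — that segment must be underlying.
So the underlying form is /-be/, and voiced stops become voiceless after a vowel.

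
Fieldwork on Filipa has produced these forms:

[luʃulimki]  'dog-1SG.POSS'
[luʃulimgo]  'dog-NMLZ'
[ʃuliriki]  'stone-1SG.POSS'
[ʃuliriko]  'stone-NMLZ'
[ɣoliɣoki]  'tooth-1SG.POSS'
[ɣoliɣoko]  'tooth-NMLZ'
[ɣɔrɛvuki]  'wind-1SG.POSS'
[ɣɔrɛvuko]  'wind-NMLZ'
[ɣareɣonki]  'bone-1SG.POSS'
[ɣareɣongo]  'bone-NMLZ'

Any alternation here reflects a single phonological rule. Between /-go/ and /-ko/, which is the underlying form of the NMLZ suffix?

The NMLZ suffix surfaces as [-go] and [-ko], depending on the final segment of the stem.
By contrast the 1SG.POSS suffix keeps its initial [k] throughout — that segment must be underlying.
The NMLZ suffix is therefore /-go/ underlyingly, with post-vocalic devoicing: voiced stops become voiceless after a vowel.

/-go/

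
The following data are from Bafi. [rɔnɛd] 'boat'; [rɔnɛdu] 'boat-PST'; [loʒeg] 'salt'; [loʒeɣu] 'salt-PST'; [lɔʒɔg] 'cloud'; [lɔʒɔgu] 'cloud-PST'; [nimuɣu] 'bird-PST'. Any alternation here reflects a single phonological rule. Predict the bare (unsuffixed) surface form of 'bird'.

'salt' shows [g] ~ [ɣ] at the end of the stem ([loʒeg] vs [loʒeɣu]).
Compare 'cloud', with invariant [g] in [lɔʒɔg] and [lɔʒɔgu]: an analysis with underlying /g/ and a rule producing [ɣ] before the PST suffix would wrongly predict alternation here too.
The underlying segment must be /ɣ/; voiced fricatives become stops word-finally, yielding [g] there.
The one attested form of 'bird', [nimuɣu], shows underlying /nimuɣ/. Applying the same rule word-finally gives [nimug].

[nimug]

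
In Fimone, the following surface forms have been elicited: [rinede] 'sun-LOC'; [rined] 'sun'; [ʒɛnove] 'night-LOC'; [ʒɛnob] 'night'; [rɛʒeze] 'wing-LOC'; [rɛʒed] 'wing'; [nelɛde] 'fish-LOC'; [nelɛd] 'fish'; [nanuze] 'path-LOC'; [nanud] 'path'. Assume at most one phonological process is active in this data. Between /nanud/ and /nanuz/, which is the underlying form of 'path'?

/nanuz/

'path' shows [z] ~ [d] at the end of the stem ([nanuze] vs [nanud]).
Compare 'fish', with invariant [d] in [nelɛde] and [nelɛd]: an analysis with underlying /d/ and a rule producing [z] before the LOC suffix would wrongly predict alternation here too.
Therefore /z/ is basic and [d] is derived by word-final hardening (voiced fricatives become stops word-finally).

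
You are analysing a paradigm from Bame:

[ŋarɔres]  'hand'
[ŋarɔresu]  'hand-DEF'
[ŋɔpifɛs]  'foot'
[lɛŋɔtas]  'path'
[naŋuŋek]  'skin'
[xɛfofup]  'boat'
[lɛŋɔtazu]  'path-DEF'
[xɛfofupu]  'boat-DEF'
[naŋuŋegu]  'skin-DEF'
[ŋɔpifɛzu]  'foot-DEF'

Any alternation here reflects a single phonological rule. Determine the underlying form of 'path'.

/lɛŋɔtaz/

The stem for 'path' ends in [z] in [lɛŋɔtazu] but [s] in [lɛŋɔtas].
Compare 'hand', with invariant [s] in [ŋarɔresu] and [ŋarɔres]: an analysis with underlying /s/ and a rule producing [z] before the DEF suffix would wrongly predict alternation here too.
The alternation reflects word-final obstruent devoicing: voiced obstruents become voiceless word-finally. /z/ is underlying.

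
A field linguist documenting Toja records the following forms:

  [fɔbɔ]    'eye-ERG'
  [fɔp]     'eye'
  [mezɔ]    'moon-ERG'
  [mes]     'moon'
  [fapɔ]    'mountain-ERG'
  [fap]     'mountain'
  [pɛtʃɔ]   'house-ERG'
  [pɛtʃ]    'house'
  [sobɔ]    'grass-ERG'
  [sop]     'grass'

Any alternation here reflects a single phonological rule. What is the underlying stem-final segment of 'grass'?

/b/

The stem for 'grass' ends in [b] in [sobɔ] but [p] in [sop].
If /p/ were underlying and a rule turned it into [b] before the ERG suffix, 'mountain' would also alternate; but it has [p] in both [fapɔ] and [fap].
The alternation reflects word-final obstruent devoicing: voiced obstruents become voiceless word-finally. /b/ is underlying.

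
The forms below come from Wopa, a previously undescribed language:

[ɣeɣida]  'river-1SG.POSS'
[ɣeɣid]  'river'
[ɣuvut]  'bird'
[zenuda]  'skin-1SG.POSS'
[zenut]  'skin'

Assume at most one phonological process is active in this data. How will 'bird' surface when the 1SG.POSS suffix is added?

The root 'skin' surfaces as [zenuda] and [zenut], with a stem-final [d] ~ [t] alternation.
If /d/ were underlying and a rule turned it into [t] in isolation, 'river' would also alternate; but it has [d] in both [ɣeɣida] and [ɣeɣid].
Therefore /t/ is basic and [d] is derived by intervocalic voicing (voiceless stops become voiced between vowels).
From [ɣuvut] the stem 'bird' is /ɣuvut/; between vowels this yields [ɣuvuda].

[ɣuvuda]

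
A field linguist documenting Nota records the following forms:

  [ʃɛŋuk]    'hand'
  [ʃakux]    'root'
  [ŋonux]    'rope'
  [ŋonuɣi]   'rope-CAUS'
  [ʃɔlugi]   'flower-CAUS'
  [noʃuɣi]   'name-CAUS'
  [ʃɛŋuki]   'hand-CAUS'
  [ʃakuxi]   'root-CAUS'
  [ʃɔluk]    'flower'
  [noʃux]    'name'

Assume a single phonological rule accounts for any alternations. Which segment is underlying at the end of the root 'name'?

The stem for 'name' ends in [x] in [noʃux] but [ɣ] in [noʃuɣi].
If /x/ were underlying and a rule turned it into [ɣ] before the CAUS suffix, 'root' would also alternate; but it has [x] in both [ʃakux] and [ʃakuxi].
So /ɣ/ is underlying, and a rule of word-final obstruent devoicing — voiced obstruents become voiceless word-finally — gives [x].

/ɣ/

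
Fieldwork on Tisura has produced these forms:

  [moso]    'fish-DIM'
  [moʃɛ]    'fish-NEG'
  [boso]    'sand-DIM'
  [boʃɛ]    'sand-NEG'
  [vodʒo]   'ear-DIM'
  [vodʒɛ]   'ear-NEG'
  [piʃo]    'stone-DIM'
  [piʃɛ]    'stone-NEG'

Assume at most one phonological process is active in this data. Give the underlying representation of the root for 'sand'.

/bos/

The stem for 'sand' ends in [s] in [boso] but [ʃ] in [boʃɛ].
Compare 'stone', with invariant [ʃ] in [piʃo] and [piʃɛ]: an analysis with underlying /ʃ/ and a rule producing [s] before the DIM suffix would wrongly predict alternation here too.
Therefore /s/ is basic and [ʃ] is derived by palatalization before a front vowel (/s/ becomes palato-alveolar [ʃ] before a front vowel).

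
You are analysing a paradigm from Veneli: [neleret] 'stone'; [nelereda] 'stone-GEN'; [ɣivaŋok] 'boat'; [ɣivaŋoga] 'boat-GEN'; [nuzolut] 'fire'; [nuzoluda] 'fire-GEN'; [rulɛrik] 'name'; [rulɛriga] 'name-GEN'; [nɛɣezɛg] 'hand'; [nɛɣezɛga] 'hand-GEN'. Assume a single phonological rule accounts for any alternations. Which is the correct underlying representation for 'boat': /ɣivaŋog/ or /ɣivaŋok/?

/ɣivaŋok/

The stem for 'boat' ends in [k] in [ɣivaŋok] but [g] in [ɣivaŋoga].
But 'hand' keeps [g] in both environments ([nɛɣezɛg], [nɛɣezɛga]), so there is no rule changing /g/ to [k] in isolation.
The alternation reflects intervocalic voicing: voiceless stops become voiced between vowels. /k/ is underlying.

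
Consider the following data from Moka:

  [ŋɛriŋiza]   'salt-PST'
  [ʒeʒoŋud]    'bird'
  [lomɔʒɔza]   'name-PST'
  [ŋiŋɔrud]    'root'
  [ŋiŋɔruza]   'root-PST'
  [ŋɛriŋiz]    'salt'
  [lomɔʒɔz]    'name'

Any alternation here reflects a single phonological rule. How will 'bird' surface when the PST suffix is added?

In [ŋiŋɔruza] and [ŋiŋɔrud] the final segment of 'root' alternates: [z] ~ [d].
Compare 'name', with invariant [z] in [lomɔʒɔza] and [lomɔʒɔz]: an analysis with underlying /z/ and a rule producing [d] in isolation would wrongly predict alternation here too.
So /d/ is underlying, and a rule of intervocalic spirantization — voiced stops become fricatives between vowels — gives [z].
The one attested form of 'bird', [ʒeʒoŋud], shows underlying /ʒeʒoŋud/. Applying the same rule between vowels gives [ʒeʒoŋuza].

[ʒeʒoŋuza]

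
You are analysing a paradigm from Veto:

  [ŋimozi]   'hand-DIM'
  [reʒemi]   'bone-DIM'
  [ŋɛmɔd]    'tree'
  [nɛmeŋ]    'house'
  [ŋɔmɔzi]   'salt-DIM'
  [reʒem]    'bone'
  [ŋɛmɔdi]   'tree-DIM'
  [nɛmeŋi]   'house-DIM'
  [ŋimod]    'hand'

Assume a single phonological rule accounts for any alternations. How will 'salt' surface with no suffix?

[ŋɔmɔd]

'hand' shows [z] ~ [d] at the end of the stem ([ŋimozi] vs [ŋimod]).
The stem 'tree' ([ŋɛmɔdi], [ŋɛmɔd]) shows [d] unchanged in both environments, so [d] cannot be basic with [z] derived before the DIM suffix.
The underlying segment must be /z/; voiced fricatives become stops word-finally, yielding [d] there.
The one attested form of 'salt', [ŋɔmɔzi], shows underlying /ŋɔmɔz/. Applying the same rule word-finally gives [ŋɔmɔd].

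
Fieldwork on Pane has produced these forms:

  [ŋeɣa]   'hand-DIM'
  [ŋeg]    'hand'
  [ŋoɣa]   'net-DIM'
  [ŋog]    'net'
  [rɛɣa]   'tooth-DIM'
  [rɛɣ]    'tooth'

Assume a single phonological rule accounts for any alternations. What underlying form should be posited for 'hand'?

/ŋeg/

'hand' shows [ɣ] ~ [g] at the end of the stem ([ŋeɣa] vs [ŋeg]).
Compare 'tooth', with invariant [ɣ] in [rɛɣa] and [rɛɣ]: an analysis with underlying /ɣ/ and a rule producing [g] in isolation would wrongly predict alternation here too.
The alternation reflects intervocalic spirantization: voiced stops become fricatives between vowels. /g/ is underlying.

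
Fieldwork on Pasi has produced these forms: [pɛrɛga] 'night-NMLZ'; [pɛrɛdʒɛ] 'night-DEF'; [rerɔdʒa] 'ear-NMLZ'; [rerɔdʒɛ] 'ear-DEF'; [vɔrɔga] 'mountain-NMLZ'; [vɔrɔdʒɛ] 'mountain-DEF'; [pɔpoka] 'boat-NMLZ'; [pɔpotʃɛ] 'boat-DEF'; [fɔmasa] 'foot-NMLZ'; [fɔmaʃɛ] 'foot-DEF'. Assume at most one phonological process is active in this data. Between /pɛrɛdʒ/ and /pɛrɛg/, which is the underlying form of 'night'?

The root 'night' surfaces as [pɛrɛga] and [pɛrɛdʒɛ], with a stem-final [g] ~ [dʒ] alternation.
But 'ear' keeps [dʒ] in both environments ([rerɔdʒa], [rerɔdʒɛ]), so there is no rule changing /dʒ/ to [g] before the NMLZ suffix.
Therefore /g/ is basic and [dʒ] is derived by palatalization before a front vowel (/k/, /g/ and /s/ become palato-alveolar [tʃ], [dʒ] and [ʃ] before a front vowel).

/pɛrɛg/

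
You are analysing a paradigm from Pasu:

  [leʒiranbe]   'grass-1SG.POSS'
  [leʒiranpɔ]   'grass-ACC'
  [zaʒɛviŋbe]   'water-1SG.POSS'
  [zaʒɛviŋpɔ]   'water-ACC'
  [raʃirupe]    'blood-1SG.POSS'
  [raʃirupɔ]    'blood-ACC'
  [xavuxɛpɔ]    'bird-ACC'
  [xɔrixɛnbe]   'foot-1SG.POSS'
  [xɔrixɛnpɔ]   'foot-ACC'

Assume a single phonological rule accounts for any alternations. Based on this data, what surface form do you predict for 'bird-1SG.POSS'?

The 1SG.POSS morpheme has two allomorphs, [-be] and [-pe].
By contrast the ACC suffix keeps its initial [p] throughout — that segment must be underlying.
The 1SG.POSS suffix is therefore /-be/ underlyingly, with post-vocalic devoicing: voiced stops become voiceless after a vowel.
After 'bird', which ends in a vowel, the suffix surfaces as [-pe], giving [xavuxɛpe].

[xavuxɛpe]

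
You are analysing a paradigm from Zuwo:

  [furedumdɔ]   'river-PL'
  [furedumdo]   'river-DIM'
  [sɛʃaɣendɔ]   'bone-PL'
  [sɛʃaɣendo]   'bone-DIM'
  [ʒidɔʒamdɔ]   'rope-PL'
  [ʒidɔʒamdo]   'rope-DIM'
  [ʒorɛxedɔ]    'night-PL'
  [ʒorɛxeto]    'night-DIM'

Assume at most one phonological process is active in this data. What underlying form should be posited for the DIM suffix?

The DIM suffix surfaces as [-do] and [-to], depending on the final segment of the stem.
By contrast the PL suffix keeps its initial [d] throughout — that segment must be underlying.
So the underlying form is /-to/, and voiceless stops become voiced after a nasal.

/-to/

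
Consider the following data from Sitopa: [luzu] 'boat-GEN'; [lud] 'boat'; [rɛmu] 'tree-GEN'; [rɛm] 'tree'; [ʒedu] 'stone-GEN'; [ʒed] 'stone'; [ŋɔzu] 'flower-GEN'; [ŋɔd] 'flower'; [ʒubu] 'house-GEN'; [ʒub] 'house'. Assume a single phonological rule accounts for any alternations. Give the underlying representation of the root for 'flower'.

'flower' shows [z] ~ [d] at the end of the stem ([ŋɔzu] vs [ŋɔd]).
But 'stone' keeps [d] in both environments ([ʒedu], [ʒed]), so there is no rule changing /d/ to [z] before the GEN suffix.
The underlying segment must be /z/; voiced fricatives become stops word-finally, yielding [d] there.
The underlying form of 'flower' is therefore /ŋɔz/.

/ŋɔz/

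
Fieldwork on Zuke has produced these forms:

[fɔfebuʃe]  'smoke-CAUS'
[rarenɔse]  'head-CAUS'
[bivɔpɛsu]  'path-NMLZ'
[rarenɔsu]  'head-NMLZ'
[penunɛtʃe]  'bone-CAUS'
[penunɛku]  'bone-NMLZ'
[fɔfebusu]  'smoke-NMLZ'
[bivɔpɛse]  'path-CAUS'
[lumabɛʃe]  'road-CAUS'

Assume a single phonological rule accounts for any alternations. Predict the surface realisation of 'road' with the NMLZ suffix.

[lumabɛsu]

The root 'smoke' surfaces as [fɔfebuʃe] and [fɔfebusu], with a stem-final [ʃ] ~ [s] alternation.
Compare 'head', with invariant [s] in [rarenɔse] and [rarenɔsu]: an analysis with underlying /s/ and a rule producing [ʃ] before the CAUS suffix would wrongly predict alternation here too.
So /ʃ/ is underlying, and a rule of depalatalization — palato-alveolar /tʃ/ and /ʃ/ become [k] and [s] when no front vowel follows — gives [s].
From [lumabɛʃe] the stem 'road' is /lumabɛʃ/; when no front vowel follows this yields [lumabɛsu].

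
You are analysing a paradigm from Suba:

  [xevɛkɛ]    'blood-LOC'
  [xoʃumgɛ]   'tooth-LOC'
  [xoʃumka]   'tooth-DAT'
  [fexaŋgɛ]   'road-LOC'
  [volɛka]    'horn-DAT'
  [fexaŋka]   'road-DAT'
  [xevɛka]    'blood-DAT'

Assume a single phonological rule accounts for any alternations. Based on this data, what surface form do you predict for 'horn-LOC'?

[volɛkɛ]

The LOC suffix surfaces as [-gɛ] and [-kɛ], depending on the final segment of the stem.
By contrast the DAT suffix keeps its initial [k] throughout — that segment must be underlying.
The LOC suffix is therefore /-gɛ/ underlyingly, with post-vocalic devoicing: voiced stops become voiceless after a vowel.
After 'horn', which ends in a vowel, the suffix surfaces as [-kɛ], giving [volɛkɛ].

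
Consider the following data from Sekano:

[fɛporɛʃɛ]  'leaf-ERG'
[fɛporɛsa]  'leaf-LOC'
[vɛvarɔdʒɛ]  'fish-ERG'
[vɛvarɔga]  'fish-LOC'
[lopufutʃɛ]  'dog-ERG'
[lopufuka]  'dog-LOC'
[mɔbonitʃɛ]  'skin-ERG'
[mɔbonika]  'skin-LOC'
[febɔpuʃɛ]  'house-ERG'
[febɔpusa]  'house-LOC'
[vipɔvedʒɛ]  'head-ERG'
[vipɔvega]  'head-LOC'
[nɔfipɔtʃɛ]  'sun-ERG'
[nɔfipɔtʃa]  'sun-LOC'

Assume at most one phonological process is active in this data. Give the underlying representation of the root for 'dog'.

'dog' shows [tʃ] ~ [k] at the end of the stem ([lopufutʃɛ] vs [lopufuka]).
If /tʃ/ were underlying and a rule turned it into [k] before the LOC suffix, 'sun' would also alternate; but it has [tʃ] in both [nɔfipɔtʃɛ] and [nɔfipɔtʃa].
Therefore /k/ is basic and [tʃ] is derived by palatalization before a front vowel (/k/, /g/ and /s/ become palato-alveolar [tʃ], [dʒ] and [ʃ] before a front vowel).

/lopufuk/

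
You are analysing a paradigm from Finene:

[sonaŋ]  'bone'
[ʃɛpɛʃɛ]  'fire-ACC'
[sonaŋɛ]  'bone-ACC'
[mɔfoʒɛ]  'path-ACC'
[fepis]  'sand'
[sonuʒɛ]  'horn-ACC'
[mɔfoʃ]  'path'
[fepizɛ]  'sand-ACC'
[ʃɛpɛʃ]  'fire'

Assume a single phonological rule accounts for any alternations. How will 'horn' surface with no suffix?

[sonuʃ]

'path' shows [ʒ] ~ [ʃ] at the end of the stem ([mɔfoʒɛ] vs [mɔfoʃ]).
Compare 'fire', with invariant [ʃ] in [ʃɛpɛʃɛ] and [ʃɛpɛʃ]: an analysis with underlying /ʃ/ and a rule producing [ʒ] before the ACC suffix would wrongly predict alternation here too.
The underlying segment must be /ʒ/; voiced obstruents become voiceless word-finally, yielding [ʃ] there.
The one attested form of 'horn', [sonuʒɛ], shows underlying /sonuʒ/. Applying the same rule word-finally gives [sonuʃ].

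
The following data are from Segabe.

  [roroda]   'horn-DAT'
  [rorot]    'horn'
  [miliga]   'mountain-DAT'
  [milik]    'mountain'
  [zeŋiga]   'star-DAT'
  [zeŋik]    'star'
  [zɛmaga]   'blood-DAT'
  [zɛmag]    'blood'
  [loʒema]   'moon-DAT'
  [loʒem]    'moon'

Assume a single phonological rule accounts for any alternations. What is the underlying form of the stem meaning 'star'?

/zeŋik/

'star' shows [g] ~ [k] at the end of the stem ([zeŋiga] vs [zeŋik]).
But 'blood' keeps [g] in both environments ([zɛmaga], [zɛmag]), so there is no rule changing /g/ to [k] in isolation.
So /k/ is underlying, and a rule of intervocalic voicing — voiceless stops become voiced between vowels — gives [g].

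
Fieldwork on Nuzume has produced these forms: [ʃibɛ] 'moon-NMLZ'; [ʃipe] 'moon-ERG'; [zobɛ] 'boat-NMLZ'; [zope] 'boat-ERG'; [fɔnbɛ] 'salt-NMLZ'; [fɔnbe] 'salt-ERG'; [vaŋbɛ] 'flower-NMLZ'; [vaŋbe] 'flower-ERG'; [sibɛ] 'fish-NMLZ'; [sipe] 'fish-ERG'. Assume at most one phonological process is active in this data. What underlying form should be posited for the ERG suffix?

The ERG morpheme has two allomorphs, [-be] and [-pe].
By contrast the NMLZ suffix keeps its initial [b] throughout — that segment must be underlying.
So the underlying form is /-pe/, and voiceless stops become voiced after a nasal.

/-pe/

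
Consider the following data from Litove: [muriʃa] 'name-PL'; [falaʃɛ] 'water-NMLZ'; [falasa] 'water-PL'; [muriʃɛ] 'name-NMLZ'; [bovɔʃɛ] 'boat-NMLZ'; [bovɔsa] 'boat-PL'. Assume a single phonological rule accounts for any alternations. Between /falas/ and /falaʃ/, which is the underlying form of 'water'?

/falas/

'water' shows [ʃ] ~ [s] at the end of the stem ([falaʃɛ] vs [falasa]).
Compare 'name', with invariant [ʃ] in [muriʃɛ] and [muriʃa]: an analysis with underlying /ʃ/ and a rule producing [s] before the PL suffix would wrongly predict alternation here too.
So /s/ is underlying, and a rule of palatalization before a front vowel — /s/ becomes palato-alveolar [ʃ] before a front vowel — gives [ʃ].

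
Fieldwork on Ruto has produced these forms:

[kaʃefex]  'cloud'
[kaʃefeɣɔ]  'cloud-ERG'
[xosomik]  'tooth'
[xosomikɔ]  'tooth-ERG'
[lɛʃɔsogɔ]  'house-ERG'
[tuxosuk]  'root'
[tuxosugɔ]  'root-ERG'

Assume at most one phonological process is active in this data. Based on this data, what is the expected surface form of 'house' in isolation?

'root' shows [k] ~ [g] at the end of the stem ([tuxosuk] vs [tuxosugɔ]).
Compare 'tooth', with invariant [k] in [xosomik] and [xosomikɔ]: an analysis with underlying /k/ and a rule producing [g] before the ERG suffix would wrongly predict alternation here too.
The underlying segment must be /g/; voiced obstruents become voiceless word-finally, yielding [k] there.
The one attested form of 'house', [lɛʃɔsogɔ], shows underlying /lɛʃɔsog/. Applying the same rule word-finally gives [lɛʃɔsok].

[lɛʃɔsok]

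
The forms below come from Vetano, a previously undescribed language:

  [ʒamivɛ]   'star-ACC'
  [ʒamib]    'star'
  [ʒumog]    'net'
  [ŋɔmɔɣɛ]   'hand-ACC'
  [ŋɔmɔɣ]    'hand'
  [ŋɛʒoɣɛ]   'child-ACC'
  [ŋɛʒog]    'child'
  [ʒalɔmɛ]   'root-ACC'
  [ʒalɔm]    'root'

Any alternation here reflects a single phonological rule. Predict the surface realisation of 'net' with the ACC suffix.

The stem for 'child' ends in [ɣ] in [ŋɛʒoɣɛ] but [g] in [ŋɛʒog].
Compare 'hand', with invariant [ɣ] in [ŋɔmɔɣɛ] and [ŋɔmɔɣ]: an analysis with underlying /ɣ/ and a rule producing [g] in isolation would wrongly predict alternation here too.
The underlying segment must be /g/; voiced stops become fricatives between vowels, yielding [ɣ] there.
The one attested form of 'net', [ʒumog], shows underlying /ʒumog/. Applying the same rule between vowels gives [ʒumoɣɛ].

[ʒumoɣɛ]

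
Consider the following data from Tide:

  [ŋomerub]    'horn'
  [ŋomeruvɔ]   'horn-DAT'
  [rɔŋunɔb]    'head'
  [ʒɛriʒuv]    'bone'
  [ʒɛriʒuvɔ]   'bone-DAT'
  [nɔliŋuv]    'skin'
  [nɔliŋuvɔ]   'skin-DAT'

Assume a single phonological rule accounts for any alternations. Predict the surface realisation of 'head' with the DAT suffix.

[rɔŋunɔvɔ]

The stem for 'horn' ends in [b] in [ŋomerub] but [v] in [ŋomeruvɔ].
But 'bone' keeps [v] in both environments ([ʒɛriʒuv], [ʒɛriʒuvɔ]), so there is no rule changing /v/ to [b] in isolation.
The underlying segment must be /b/; voiced stops become fricatives between vowels, yielding [v] there.
The one attested form of 'head', [rɔŋunɔb], shows underlying /rɔŋunɔb/. Applying the same rule between vowels gives [rɔŋunɔvɔ].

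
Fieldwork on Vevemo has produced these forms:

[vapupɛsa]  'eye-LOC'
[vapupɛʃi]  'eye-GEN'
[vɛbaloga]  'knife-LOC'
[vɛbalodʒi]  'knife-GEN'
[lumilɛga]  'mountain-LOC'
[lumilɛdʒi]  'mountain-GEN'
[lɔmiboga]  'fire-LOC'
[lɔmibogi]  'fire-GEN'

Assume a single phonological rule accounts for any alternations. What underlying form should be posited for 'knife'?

/vɛbalodʒ/

In [vɛbaloga] and [vɛbalodʒi] the final segment of 'knife' alternates: [g] ~ [dʒ].
If /g/ were underlying and a rule turned it into [dʒ] before the GEN suffix, 'fire' would also alternate; but it has [g] in both [lɔmiboga] and [lɔmibogi].
The underlying segment must be /dʒ/; palato-alveolar /dʒ/ and /ʃ/ become [g] and [s] when no front vowel follows, yielding [g] there.
The underlying form of 'knife' is therefore /vɛbalodʒ/.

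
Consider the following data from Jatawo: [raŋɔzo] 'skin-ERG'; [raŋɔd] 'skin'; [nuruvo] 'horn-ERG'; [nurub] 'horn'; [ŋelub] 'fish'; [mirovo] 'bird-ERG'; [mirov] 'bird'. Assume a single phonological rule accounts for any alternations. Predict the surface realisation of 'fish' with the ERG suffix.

[ŋeluvo]

In [nuruvo] and [nurub] the final segment of 'horn' alternates: [v] ~ [b].
But 'bird' keeps [v] in both environments ([mirovo], [mirov]), so there is no rule changing /v/ to [b] in isolation.
The alternation reflects intervocalic spirantization: voiced stops become fricatives between vowels. /b/ is underlying.
The one attested form of 'fish', [ŋelub], shows underlying /ŋelub/. Applying the same rule between vowels gives [ŋeluvo].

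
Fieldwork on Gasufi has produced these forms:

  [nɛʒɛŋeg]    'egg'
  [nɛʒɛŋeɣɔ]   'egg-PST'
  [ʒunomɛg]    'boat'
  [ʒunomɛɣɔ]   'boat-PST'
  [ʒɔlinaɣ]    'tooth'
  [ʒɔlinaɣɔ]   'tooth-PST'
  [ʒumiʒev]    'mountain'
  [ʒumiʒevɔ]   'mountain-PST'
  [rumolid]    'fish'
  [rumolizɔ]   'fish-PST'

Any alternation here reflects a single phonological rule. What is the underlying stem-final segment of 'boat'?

The root 'boat' surfaces as [ʒunomɛg] and [ʒunomɛɣɔ], with a stem-final [g] ~ [ɣ] alternation.
Compare 'tooth', with invariant [ɣ] in [ʒɔlinaɣ] and [ʒɔlinaɣɔ]: an analysis with underlying /ɣ/ and a rule producing [g] in isolation would wrongly predict alternation here too.
Therefore /g/ is basic and [ɣ] is derived by intervocalic spirantization (voiced stops become fricatives between vowels).

/g/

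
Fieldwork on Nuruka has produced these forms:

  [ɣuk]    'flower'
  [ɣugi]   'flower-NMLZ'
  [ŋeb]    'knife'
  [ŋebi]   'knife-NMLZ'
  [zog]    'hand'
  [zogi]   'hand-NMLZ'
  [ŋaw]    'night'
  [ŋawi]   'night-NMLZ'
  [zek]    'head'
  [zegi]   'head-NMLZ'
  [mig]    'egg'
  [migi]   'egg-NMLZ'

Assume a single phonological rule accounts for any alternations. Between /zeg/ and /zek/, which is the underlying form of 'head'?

'head' shows [k] ~ [g] at the end of the stem ([zek] vs [zegi]).
Compare 'hand', with invariant [g] in [zog] and [zogi]: an analysis with underlying /g/ and a rule producing [k] in isolation would wrongly predict alternation here too.
So /k/ is underlying, and a rule of intervocalic voicing — voiceless stops become voiced between vowels — gives [g].

/zek/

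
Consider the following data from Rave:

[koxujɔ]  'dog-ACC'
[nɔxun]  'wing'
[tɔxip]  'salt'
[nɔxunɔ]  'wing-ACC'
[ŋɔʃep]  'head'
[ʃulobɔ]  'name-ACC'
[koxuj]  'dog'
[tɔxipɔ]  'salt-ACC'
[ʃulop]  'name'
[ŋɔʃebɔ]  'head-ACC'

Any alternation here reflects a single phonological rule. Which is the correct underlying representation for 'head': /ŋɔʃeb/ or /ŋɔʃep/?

/ŋɔʃeb/

The stem for 'head' ends in [p] in [ŋɔʃep] but [b] in [ŋɔʃebɔ].
The stem 'salt' ([tɔxip], [tɔxipɔ]) shows [p] unchanged in both environments, so [p] cannot be basic with [b] derived before the ACC suffix.
The underlying segment must be /b/; voiced obstruents become voiceless word-finally, yielding [p] there.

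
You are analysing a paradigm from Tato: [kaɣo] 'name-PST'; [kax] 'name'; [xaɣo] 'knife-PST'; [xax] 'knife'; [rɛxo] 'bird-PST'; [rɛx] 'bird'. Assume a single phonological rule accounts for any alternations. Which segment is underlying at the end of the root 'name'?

The stem for 'name' ends in [ɣ] in [kaɣo] but [x] in [kax].
The stem 'bird' ([rɛxo], [rɛx]) shows [x] unchanged in both environments, so [x] cannot be basic with [ɣ] derived before the PST suffix.
So /ɣ/ is underlying, and a rule of word-final obstruent devoicing — voiced obstruents become voiceless word-finally — gives [x].

/ɣ/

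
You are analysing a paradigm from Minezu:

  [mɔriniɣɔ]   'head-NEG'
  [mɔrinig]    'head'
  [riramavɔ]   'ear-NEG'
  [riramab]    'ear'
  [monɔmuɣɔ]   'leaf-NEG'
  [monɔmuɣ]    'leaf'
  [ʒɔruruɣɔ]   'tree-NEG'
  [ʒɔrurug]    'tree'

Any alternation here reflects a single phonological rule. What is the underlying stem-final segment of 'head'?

/g/

The stem for 'head' ends in [ɣ] in [mɔriniɣɔ] but [g] in [mɔrinig].
But 'leaf' keeps [ɣ] in both environments ([monɔmuɣɔ], [monɔmuɣ]), so there is no rule changing /ɣ/ to [g] in isolation.
So /g/ is underlying, and a rule of intervocalic spirantization — voiced stops become fricatives between vowels — gives [ɣ].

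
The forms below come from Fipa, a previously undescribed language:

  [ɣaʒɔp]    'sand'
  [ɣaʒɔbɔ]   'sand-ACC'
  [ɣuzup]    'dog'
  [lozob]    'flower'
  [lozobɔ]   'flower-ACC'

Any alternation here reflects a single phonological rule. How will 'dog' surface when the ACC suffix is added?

'sand' shows [p] ~ [b] at the end of the stem ([ɣaʒɔp] vs [ɣaʒɔbɔ]).
Compare 'flower', with invariant [b] in [lozob] and [lozobɔ]: an analysis with underlying /b/ and a rule producing [p] in isolation would wrongly predict alternation here too.
Therefore /p/ is basic and [b] is derived by intervocalic voicing (voiceless stops become voiced between vowels).
From [ɣuzup] the stem 'dog' is /ɣuzup/; between vowels this yields [ɣuzubɔ].

[ɣuzubɔ]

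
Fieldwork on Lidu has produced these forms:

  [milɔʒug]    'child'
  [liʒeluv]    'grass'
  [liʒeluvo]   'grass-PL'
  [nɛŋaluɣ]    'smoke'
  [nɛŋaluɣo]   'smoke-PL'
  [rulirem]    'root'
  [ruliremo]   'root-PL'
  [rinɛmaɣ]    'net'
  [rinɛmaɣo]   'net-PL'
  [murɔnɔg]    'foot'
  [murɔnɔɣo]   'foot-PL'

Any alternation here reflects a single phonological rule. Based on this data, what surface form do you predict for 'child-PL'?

[milɔʒuɣo]

In [murɔnɔg] and [murɔnɔɣo] the final segment of 'foot' alternates: [g] ~ [ɣ].
But 'smoke' keeps [ɣ] in both environments ([nɛŋaluɣ], [nɛŋaluɣo]), so there is no rule changing /ɣ/ to [g] in isolation.
Therefore /g/ is basic and [ɣ] is derived by intervocalic spirantization (voiced stops become fricatives between vowels).
From [milɔʒug] the stem 'child' is /milɔʒug/; between vowels this yields [milɔʒuɣo].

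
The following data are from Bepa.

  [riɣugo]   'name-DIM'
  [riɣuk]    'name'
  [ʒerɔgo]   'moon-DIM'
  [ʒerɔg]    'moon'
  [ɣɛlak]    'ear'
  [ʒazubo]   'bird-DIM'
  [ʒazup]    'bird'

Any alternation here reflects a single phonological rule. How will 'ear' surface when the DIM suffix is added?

The root 'name' surfaces as [riɣugo] and [riɣuk], with a stem-final [g] ~ [k] alternation.
The stem 'moon' ([ʒerɔgo], [ʒerɔg]) shows [g] unchanged in both environments, so [g] cannot be basic with [k] derived in isolation.
The alternation reflects intervocalic voicing: voiceless stops become voiced between vowels. /k/ is underlying.
From [ɣɛlak] the stem 'ear' is /ɣɛlak/; between vowels this yields [ɣɛlago].

[ɣɛlago]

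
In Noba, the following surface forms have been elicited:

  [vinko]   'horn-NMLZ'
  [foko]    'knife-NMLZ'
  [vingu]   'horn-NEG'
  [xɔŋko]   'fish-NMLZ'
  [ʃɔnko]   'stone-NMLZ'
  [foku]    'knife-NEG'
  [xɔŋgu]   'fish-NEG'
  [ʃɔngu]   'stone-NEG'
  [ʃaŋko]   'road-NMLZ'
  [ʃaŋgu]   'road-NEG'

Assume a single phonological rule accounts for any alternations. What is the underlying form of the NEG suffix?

/-gu/

The NEG morpheme has two allomorphs, [-gu] and [-ku].
The NMLZ suffix, which begins with [k], is invariant after every stem; so [k] is not altered by any rule here.
So the underlying form is /-gu/, and voiced stops become voiceless after a vowel.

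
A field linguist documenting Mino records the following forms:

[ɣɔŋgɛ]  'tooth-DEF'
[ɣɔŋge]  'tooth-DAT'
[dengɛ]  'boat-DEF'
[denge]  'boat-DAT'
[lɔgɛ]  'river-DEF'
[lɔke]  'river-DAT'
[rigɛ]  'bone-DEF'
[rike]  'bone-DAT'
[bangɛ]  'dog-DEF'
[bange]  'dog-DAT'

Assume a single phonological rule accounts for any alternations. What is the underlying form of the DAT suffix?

The DAT suffix surfaces as [-ge] and [-ke], depending on the final segment of the stem.
By contrast the DEF suffix keeps its initial [g] throughout — that segment must be underlying.
The DAT suffix is therefore /-ke/ underlyingly, with post-nasal voicing: voiceless stops become voiced after a nasal.

/-ke/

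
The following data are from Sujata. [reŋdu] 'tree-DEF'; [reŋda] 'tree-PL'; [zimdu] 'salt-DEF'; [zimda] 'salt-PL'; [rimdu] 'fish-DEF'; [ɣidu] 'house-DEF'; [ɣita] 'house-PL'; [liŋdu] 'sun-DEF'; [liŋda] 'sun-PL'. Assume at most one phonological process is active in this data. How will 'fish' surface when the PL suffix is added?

The PL morpheme has two allomorphs, [-da] and [-ta].
The DEF suffix, which begins with [d], is invariant after every stem; so [d] is not altered by any rule here.
So the underlying form is /-ta/, and voiceless stops become voiced after a nasal.
After 'fish', which ends in a nasal, the suffix surfaces as [-da], giving [rimda].

[rimda]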